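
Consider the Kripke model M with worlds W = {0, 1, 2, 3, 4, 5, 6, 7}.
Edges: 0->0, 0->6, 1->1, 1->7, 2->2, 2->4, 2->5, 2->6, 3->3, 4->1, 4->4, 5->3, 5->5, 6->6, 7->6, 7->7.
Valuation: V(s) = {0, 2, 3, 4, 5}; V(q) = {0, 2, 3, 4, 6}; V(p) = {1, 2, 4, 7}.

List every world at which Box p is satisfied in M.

Let φ = Box p. Evaluate φ at each world:
  0 (successors {0, 6}): φ is false.
  1 (successors {1, 7}): φ is true.
  2 (successors {2, 4, 5, 6}): φ is false.
  3 (successors {3}): φ is false.
  4 (successors {1, 4}): φ is true.
  5 (successors {3, 5}): φ is false.
  6 (successors {6}): φ is false.
  7 (successors {6, 7}): φ is false.
For instance, at 6:
  At 6: Box p requires p at every successor {6}.
    p fails at 6, so Box p is false at 6.
Satisfying worlds: {1, 4}

1, 4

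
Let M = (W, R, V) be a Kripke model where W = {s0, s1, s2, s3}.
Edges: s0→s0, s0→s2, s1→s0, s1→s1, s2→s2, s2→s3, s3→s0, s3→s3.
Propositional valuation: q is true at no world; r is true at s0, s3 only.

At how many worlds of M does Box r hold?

Let φ = Box r. Evaluate φ at each world:
  s0 (successors {s0, s2}): φ is false.
  s1 (successors {s0, s1}): φ is false.
  s2 (successors {s2, s3}): φ is false.
  s3 (successors {s0, s3}): φ is true.
For instance, at s0:
  At s0: Box r requires r at every successor {s0, s2}.
    r fails at s2, so Box r is false at s0.
Satisfying worlds: {s3}

1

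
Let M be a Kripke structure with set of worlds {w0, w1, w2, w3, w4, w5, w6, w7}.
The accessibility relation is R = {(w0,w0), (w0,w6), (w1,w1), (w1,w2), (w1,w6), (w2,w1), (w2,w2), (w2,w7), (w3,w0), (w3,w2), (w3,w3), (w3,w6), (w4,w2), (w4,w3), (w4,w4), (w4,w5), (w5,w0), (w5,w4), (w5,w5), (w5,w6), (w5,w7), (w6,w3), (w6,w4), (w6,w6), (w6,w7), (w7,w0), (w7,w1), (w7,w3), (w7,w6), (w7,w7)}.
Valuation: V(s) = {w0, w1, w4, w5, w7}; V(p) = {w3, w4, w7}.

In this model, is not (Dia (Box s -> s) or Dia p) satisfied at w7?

At w7: Dia (Box s -> s) or Dia p is true, so not (Dia (Box s -> s) or Dia p) is false.
  At w7: Dia (Box s -> s) is true, Dia p is true, so Dia (Box s -> s) or Dia p is true.
    At w7: Dia (Box s -> s) requires Box s -> s at some successor in {w0, w1, w3, w6, w7}.
      Box s -> s holds at w0, so Dia (Box s -> s) is true at w7.
    At w7: Dia p requires p at some successor in {w0, w1, w3, w6, w7}.
      p holds at w3, so Dia p is true at w7.

No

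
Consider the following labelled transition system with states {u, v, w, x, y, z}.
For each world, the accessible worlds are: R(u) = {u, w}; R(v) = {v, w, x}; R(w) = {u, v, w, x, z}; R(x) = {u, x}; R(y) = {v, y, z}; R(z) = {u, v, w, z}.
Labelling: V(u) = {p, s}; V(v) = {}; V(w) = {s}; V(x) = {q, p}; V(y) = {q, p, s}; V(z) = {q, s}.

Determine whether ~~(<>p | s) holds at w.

Yes

Recall that <>ψ holds at a world iff ψ holds at some accessible world.
At w: ~(<>p | s) is false, so ~~(<>p | s) is true.
  At w: <>p | s is true, so ~(<>p | s) is false.
    At w: <>p is true, s is true, so <>p | s is true.
      At w: <>p requires p at some successor in {u, v, w, x, z}.
        p holds at u, so <>p is true at w.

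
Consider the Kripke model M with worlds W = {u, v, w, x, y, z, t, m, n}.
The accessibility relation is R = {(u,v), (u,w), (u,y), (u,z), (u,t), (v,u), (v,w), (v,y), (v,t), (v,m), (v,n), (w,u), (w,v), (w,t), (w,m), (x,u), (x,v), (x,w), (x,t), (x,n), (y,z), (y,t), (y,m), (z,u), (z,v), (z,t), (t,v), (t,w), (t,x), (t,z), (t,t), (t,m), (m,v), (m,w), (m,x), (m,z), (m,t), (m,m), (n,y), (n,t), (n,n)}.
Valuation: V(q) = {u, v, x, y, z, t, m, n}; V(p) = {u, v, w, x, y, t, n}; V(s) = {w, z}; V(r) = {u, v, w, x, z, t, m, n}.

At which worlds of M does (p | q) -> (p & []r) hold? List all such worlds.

Let φ = (p | q) -> (p & []r). Evaluate φ at each world:
  u (successors {v, w, y, z, t}): φ is false.
  v (successors {u, w, y, t, m, n}): φ is false.
  w (successors {u, v, t, m}): φ is true.
  x (successors {u, v, w, t, n}): φ is true.
  y (successors {z, t, m}): φ is true.
  z (successors {u, v, t}): φ is false.
  t (successors {v, w, x, z, t, m}): φ is true.
  m (successors {v, w, x, z, t, m}): φ is false.
  n (successors {y, t, n}): φ is false.
For instance, at v:
  At v: p | q is true, p & []r is false, so (p | q) -> (p & []r) is false.
    At v: p is true, []r is false, so p & []r is false.
      At v: []r requires r at every successor {u, w, y, t, m, n}.
        r fails at y, so []r is false at v.
Satisfying worlds: {w, x, y, t}

w, x, y, t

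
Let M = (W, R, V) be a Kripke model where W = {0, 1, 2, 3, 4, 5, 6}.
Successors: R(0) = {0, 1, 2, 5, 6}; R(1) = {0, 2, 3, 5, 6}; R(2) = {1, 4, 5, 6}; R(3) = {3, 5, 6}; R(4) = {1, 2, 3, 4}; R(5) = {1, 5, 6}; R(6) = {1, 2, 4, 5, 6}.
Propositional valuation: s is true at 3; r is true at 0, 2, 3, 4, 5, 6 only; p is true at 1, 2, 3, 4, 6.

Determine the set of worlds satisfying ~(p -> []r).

2, 4, 6

Let φ = ~(p -> []r). Evaluate φ at each world:
  0 (successors {0, 1, 2, 5, 6}): φ is false.
  1 (successors {0, 2, 3, 5, 6}): φ is false.
  2 (successors {1, 4, 5, 6}): φ is true.
  3 (successors {3, 5, 6}): φ is false.
  4 (successors {1, 2, 3, 4}): φ is true.
  5 (successors {1, 5, 6}): φ is false.
  6 (successors {1, 2, 4, 5, 6}): φ is true.
For instance, at 5:
  At 5: p -> []r is true, so ~(p -> []r) is false.
    At 5: p is false, []r is false, so p -> []r is true.
      At 5: []r requires r at every successor {1, 5, 6}.
        r fails at 1, so []r is false at 5.
Satisfying worlds: {2, 4, 6}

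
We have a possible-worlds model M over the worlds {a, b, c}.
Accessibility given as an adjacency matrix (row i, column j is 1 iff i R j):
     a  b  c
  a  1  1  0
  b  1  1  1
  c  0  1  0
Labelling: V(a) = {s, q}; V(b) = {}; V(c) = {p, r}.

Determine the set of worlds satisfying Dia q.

Let φ = Dia q. Evaluate φ at each world:
  a (successors {a, b}): φ is true.
  b (successors {a, b, c}): φ is true.
  c (successors {b}): φ is false.
For instance, at b:
  At b: Dia q requires q at some successor in {a, b, c}.
    q holds at a, so Dia q is true at b.
Satisfying worlds: {a, b}

a, b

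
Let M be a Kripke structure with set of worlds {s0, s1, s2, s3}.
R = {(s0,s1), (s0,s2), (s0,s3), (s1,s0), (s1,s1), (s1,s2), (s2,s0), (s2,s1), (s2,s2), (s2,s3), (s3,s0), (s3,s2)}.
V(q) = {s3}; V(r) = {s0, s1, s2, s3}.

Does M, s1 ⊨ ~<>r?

At s1: <>r is true, so ~<>r is false.
  At s1: <>r requires r at some successor in {s0, s1, s2}.
    r holds at s0, so <>r is true at s1.

No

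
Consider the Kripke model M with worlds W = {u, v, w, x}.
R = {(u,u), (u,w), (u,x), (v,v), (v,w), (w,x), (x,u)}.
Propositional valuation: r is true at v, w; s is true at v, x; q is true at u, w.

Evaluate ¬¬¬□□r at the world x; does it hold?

Yes

Recall that □ψ holds at a world iff ψ holds at every accessible world, and ◇ψ holds iff ψ holds at some accessible world.
At x: ¬¬□□r is false, so ¬¬¬□□r is true.
  At x: ¬□□r is true, so ¬¬□□r is false.
    At x: □□r is false, so ¬□□r is true.
      At x: □□r requires □r at every successor {u}.
        □r fails at u, so □□r is false at x.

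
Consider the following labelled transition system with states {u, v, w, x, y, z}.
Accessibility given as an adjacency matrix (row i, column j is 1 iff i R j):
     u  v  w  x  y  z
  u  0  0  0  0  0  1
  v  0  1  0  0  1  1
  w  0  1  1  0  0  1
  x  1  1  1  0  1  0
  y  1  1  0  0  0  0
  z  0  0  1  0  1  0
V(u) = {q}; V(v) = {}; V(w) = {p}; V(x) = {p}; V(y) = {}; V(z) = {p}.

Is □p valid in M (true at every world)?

Recall that □ψ holds at a world iff ψ holds at every accessible world, and ◇ψ holds iff ψ holds at some accessible world.
Let φ = □p. Evaluate φ at each world:
  u (successors {z}): φ is true.
  v (successors {v, y, z}): φ is false.
  w (successors {v, w, z}): φ is false.
  x (successors {u, v, w, y}): φ is false.
  y (successors {u, v}): φ is false.
  z (successors {w, y}): φ is false.
Detail at v (counterexample):
  At v: □p requires p at every successor {v, y, z}.
    p fails at v, so □p is false at v.

No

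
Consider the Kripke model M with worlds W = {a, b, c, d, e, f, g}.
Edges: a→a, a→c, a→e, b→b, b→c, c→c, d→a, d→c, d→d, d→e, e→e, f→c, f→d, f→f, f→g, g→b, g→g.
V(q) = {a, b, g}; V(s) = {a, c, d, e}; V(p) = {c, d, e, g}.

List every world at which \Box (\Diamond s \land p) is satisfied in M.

Recall that \Box ψ holds at a world iff ψ holds at every accessible world, and \Diamond ψ holds iff ψ holds at some accessible world.
Let φ = \Box (\Diamond s \land p). Evaluate φ at each world:
  a (successors {a, c, e}): φ is false.
  b (successors {b, c}): φ is false.
  c (successors {c}): φ is true.
  d (successors {a, c, d, e}): φ is false.
  e (successors {e}): φ is true.
  f (successors {c, d, f, g}): φ is false.
  g (successors {b, g}): φ is false.
For instance, at e:
  At e: \Box (\Diamond s \land p) requires \Diamond s \land p at every successor {e}.
      At e: \Diamond s is true, p is true, so \Diamond s \land p is true.
  So \Box (\Diamond s \land p) is true at e.
Satisfying worlds: {c, e}

c, e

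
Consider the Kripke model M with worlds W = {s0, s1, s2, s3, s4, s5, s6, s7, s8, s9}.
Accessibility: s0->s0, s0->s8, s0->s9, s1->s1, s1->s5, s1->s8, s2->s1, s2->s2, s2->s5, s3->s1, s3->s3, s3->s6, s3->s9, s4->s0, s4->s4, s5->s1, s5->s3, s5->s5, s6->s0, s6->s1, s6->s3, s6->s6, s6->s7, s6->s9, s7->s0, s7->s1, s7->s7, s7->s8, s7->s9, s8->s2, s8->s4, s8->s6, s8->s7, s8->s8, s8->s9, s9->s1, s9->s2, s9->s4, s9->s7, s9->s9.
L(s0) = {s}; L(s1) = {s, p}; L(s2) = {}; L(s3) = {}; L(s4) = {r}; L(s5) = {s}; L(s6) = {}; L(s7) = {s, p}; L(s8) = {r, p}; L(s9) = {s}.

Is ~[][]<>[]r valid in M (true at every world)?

Yes

Let φ = ~[][]<>[]r. Evaluate φ at each world:
  s0 (successors {s0, s8, s9}): φ is true.
  s1 (successors {s1, s5, s8}): φ is true.
  s2 (successors {s1, s2, s5}): φ is true.
  s3 (successors {s1, s3, s6, s9}): φ is true.
  s4 (successors {s0, s4}): φ is true.
  s5 (successors {s1, s3, s5}): φ is true.
  s6 (successors {s0, s1, s3, s6, s7, s9}): φ is true.
  s7 (successors {s0, s1, s7, s8, s9}): φ is true.
  s8 (successors {s2, s4, s6, s7, s8, s9}): φ is true.
  s9 (successors {s1, s2, s4, s7, s9}): φ is true.
For instance, at s1:
  At s1: [][]<>[]r is false, so ~[][]<>[]r is true.
    At s1: [][]<>[]r requires []<>[]r at every successor {s1, s5, s8}.
      []<>[]r fails at s1, so [][]<>[]r is false at s1.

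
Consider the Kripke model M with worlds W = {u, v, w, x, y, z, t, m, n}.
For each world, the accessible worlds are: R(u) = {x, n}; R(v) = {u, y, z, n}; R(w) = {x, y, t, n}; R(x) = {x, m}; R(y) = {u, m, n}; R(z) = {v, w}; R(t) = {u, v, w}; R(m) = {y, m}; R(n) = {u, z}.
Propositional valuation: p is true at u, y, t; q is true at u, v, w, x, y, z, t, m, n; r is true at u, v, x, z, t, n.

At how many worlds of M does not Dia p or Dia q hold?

Recall that Dia ψ holds at a world iff ψ holds at some accessible world.
Let φ = not Dia p or Dia q. Evaluate φ at each world:
  u (successors {x, n}): φ is true.
  v (successors {u, y, z, n}): φ is true.
  w (successors {x, y, t, n}): φ is true.
  x (successors {x, m}): φ is true.
  y (successors {u, m, n}): φ is true.
  z (successors {v, w}): φ is true.
  t (successors {u, v, w}): φ is true.
  m (successors {y, m}): φ is true.
  n (successors {u, z}): φ is true.
For instance, at y:
  At y: not Dia p is false, Dia q is true, so not Dia p or Dia q is true.
    At y: Dia p is true, so not Dia p is false.
      At y: Dia p requires p at some successor in {u, m, n}.
        p holds at u, so Dia p is true at y.
    At y: Dia q requires q at some successor in {u, m, n}.
      q holds at u, so Dia q is true at y.
Satisfying worlds: {u, v, w, x, y, z, t, m, n}

9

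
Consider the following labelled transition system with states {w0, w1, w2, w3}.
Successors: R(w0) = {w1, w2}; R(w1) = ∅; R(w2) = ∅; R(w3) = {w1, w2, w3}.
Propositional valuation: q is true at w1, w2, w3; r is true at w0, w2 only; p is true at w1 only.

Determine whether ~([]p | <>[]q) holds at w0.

No

At w0: []p | <>[]q is true, so ~([]p | <>[]q) is false.
  At w0: []p is false, <>[]q is true, so []p | <>[]q is true.
    At w0: []p requires p at every successor {w1, w2}.
      p fails at w2, so []p is false at w0.
    At w0: <>[]q requires []q at some successor in {w1, w2}.
      []q holds at w1, so <>[]q is true at w0.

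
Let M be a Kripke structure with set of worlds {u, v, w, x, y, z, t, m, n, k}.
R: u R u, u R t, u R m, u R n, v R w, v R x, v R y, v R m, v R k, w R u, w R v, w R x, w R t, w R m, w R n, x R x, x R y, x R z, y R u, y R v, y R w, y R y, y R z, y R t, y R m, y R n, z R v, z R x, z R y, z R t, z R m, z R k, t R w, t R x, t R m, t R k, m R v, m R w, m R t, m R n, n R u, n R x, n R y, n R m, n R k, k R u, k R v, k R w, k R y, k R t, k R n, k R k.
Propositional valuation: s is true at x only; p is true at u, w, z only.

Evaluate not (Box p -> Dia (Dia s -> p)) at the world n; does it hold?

No

At n: Box p -> Dia (Dia s -> p) is true, so not (Box p -> Dia (Dia s -> p)) is false.
  At n: Box p is false, Dia (Dia s -> p) is true, so Box p -> Dia (Dia s -> p) is true.
    At n: Box p requires p at every successor {u, x, y, m, k}.
      p fails at x, so Box p is false at n.
    At n: Dia (Dia s -> p) requires Dia s -> p at some successor in {u, x, y, m, k}.
      Dia s -> p holds at u, so Dia (Dia s -> p) is true at n.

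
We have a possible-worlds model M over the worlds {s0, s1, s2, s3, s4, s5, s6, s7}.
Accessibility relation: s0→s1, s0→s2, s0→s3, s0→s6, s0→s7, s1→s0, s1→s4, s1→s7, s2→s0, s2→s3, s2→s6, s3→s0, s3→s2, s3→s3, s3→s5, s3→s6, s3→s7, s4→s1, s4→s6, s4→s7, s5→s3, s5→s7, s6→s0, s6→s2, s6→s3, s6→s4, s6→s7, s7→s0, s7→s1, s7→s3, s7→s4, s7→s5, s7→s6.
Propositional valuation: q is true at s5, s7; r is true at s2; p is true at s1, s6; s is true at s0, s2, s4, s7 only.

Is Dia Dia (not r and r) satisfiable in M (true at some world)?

No

Recall that Dia ψ holds at a world iff ψ holds at some accessible world.
Let φ = Dia Dia (not r and r). Evaluate φ at each world:
  s0 (successors {s1, s2, s3, s6, s7}): φ is false.
  s1 (successors {s0, s4, s7}): φ is false.
  s2 (successors {s0, s3, s6}): φ is false.
  s3 (successors {s0, s2, s3, s5, s6, s7}): φ is false.
  s4 (successors {s1, s6, s7}): φ is false.
  s5 (successors {s3, s7}): φ is false.
  s6 (successors {s0, s2, s3, s4, s7}): φ is false.
  s7 (successors {s0, s1, s3, s4, s5, s6}): φ is false.
For instance, at s7:
  At s7: Dia Dia (not r and r) requires Dia (not r and r) at some successor in {s0, s1, s3, s4, s5, s6}.
    At s0: Dia (not r and r) is false.
    At s1: Dia (not r and r) is false.
    At s3: Dia (not r and r) is false.
    At s4: Dia (not r and r) is false.
    At s5: Dia (not r and r) is false.
    At s6: Dia (not r and r) is false.
  So Dia Dia (not r and r) is false at s7.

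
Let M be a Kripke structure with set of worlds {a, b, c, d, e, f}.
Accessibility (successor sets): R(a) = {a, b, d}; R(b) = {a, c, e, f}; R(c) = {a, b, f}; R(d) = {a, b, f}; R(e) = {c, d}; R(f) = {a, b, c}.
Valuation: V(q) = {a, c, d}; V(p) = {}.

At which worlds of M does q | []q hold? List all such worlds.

a, c, d, e

Recall that []ψ holds at a world iff ψ holds at every accessible world, and <>ψ holds iff ψ holds at some accessible world.
Let φ = q | []q. Evaluate φ at each world:
  a (successors {a, b, d}): φ is true.
  b (successors {a, c, e, f}): φ is false.
  c (successors {a, b, f}): φ is true.
  d (successors {a, b, f}): φ is true.
  e (successors {c, d}): φ is true.
  f (successors {a, b, c}): φ is false.
For instance, at e:
  At e: q is false, []q is true, so q | []q is true.
    At e: []q requires q at every successor {c, d}.
      At c: q is true.
      At d: q is true.
    So []q is true at e.
Satisfying worlds: {a, c, d, e}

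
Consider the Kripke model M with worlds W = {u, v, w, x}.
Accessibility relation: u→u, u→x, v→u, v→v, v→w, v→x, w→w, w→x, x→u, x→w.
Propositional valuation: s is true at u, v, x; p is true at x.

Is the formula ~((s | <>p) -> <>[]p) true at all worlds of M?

Let φ = ~((s | <>p) -> <>[]p). Evaluate φ at each world:
  u (successors {u, x}): φ is true.
  v (successors {u, v, w, x}): φ is true.
  w (successors {w, x}): φ is true.
  x (successors {u, w}): φ is true.
For instance, at v:
  At v: (s | <>p) -> <>[]p is false, so ~((s | <>p) -> <>[]p) is true.
    At v: s | <>p is true, <>[]p is false, so (s | <>p) -> <>[]p is false.
      At v: s is true, <>p is true, so s | <>p is true.
      At v: <>[]p requires []p at some successor in {u, v, w, x}.
        At u: []p is false.
        At v: []p is false.
        At w: []p is false.
        At x: []p is false.
      So <>[]p is false at v.

Yes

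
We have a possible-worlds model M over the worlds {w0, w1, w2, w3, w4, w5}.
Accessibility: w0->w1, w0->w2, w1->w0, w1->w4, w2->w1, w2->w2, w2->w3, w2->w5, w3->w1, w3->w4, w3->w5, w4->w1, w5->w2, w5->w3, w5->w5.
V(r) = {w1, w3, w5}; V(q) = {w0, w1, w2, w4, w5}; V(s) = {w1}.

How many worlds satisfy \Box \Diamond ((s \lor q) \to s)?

2

Let φ = \Box \Diamond ((s \lor q) \to s). Evaluate φ at each world:
  w0 (successors {w1, w2}): φ is false.
  w1 (successors {w0, w4}): φ is true.
  w2 (successors {w1, w2, w3, w5}): φ is false.
  w3 (successors {w1, w4, w5}): φ is false.
  w4 (successors {w1}): φ is false.
  w5 (successors {w2, w3, w5}): φ is true.
For instance, at w4:
  At w4: \Box \Diamond ((s \lor q) \to s) requires \Diamond ((s \lor q) \to s) at every successor {w1}.
    \Diamond ((s \lor q) \to s) fails at w1, so \Box \Diamond ((s \lor q) \to s) is false at w4.
      At w1: \Diamond ((s \lor q) \to s) requires (s \lor q) \to s at some successor in {w0, w4}.
        At w0: (s \lor q) \to s is false.
        At w4: (s \lor q) \to s is false.
      So \Diamond ((s \lor q) \to s) is false at w1.
Satisfying worlds: {w1, w5}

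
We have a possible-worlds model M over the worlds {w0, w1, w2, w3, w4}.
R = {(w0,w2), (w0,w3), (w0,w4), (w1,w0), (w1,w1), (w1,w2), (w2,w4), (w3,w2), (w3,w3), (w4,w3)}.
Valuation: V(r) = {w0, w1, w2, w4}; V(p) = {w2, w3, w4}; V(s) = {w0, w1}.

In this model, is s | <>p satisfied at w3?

Yes

Recall that <>ψ holds at a world iff ψ holds at some accessible world.
At w3: s is false, <>p is true, so s | <>p is true.
  At w3: <>p requires p at some successor in {w2, w3}.
    p holds at w2, so <>p is true at w3.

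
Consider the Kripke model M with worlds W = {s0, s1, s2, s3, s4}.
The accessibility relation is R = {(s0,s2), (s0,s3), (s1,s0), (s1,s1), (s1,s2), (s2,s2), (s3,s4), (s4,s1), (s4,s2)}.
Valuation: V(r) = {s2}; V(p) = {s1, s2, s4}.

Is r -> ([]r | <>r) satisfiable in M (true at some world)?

Yes

Let φ = r -> ([]r | <>r). Evaluate φ at each world:
  s0 (successors {s2, s3}): φ is true.
  s1 (successors {s0, s1, s2}): φ is true.
  s2 (successors {s2}): φ is true.
  s3 (successors {s4}): φ is true.
  s4 (successors {s1, s2}): φ is true.
Detail at s0 (witness):
  At s0: r is false, []r | <>r is true, so r -> ([]r | <>r) is true.
    At s0: []r is false, <>r is true, so []r | <>r is true.
      At s0: []r requires r at every successor {s2, s3}.
        r fails at s3, so []r is false at s0.
      At s0: <>r requires r at some successor in {s2, s3}.
        r holds at s2, so <>r is true at s0.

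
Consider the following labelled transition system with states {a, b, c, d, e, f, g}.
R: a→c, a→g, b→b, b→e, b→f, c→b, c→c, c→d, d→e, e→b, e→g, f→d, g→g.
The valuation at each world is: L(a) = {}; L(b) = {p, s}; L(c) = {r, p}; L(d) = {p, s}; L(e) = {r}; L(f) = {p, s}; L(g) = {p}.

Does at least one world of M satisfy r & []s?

No

Let φ = r & []s. Evaluate φ at each world:
  a (successors {c, g}): φ is false.
  b (successors {b, e, f}): φ is false.
  c (successors {b, c, d}): φ is false.
  d (successors {e}): φ is false.
  e (successors {b, g}): φ is false.
  f (successors {d}): φ is false.
  g (successors {g}): φ is false.
For instance, at e:
  At e: r is true, []s is false, so r & []s is false.
    At e: []s requires s at every successor {b, g}.
      s fails at g, so []s is false at e.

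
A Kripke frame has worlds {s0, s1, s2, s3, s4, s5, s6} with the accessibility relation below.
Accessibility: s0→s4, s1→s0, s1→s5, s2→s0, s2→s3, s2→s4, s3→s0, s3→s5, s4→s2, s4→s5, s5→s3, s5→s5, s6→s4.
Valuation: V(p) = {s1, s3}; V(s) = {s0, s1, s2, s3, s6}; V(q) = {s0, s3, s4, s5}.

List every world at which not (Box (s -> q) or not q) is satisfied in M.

s4

Let φ = not (Box (s -> q) or not q). Evaluate φ at each world:
  s0 (successors {s4}): φ is false.
  s1 (successors {s0, s5}): φ is false.
  s2 (successors {s0, s3, s4}): φ is false.
  s3 (successors {s0, s5}): φ is false.
  s4 (successors {s2, s5}): φ is true.
  s5 (successors {s3, s5}): φ is false.
  s6 (successors {s4}): φ is false.
For instance, at s1:
  At s1: Box (s -> q) or not q is true, so not (Box (s -> q) or not q) is false.
    At s1: Box (s -> q) is true, not q is true, so Box (s -> q) or not q is true.
      At s1: Box (s -> q) requires s -> q at every successor {s0, s5}.
        At s0: s -> q is true.
        At s5: s -> q is true.
      So Box (s -> q) is true at s1.
Satisfying worlds: {s4}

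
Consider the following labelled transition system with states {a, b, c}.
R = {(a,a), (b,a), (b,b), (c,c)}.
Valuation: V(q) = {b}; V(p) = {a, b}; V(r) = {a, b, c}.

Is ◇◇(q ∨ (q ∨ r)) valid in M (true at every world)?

Let φ = ◇◇(q ∨ (q ∨ r)). Evaluate φ at each world:
  a (successors {a}): φ is true.
  b (successors {a, b}): φ is true.
  c (successors {c}): φ is true.
For instance, at b:
  At b: ◇◇(q ∨ (q ∨ r)) requires ◇(q ∨ (q ∨ r)) at some successor in {a, b}.
    ◇(q ∨ (q ∨ r)) holds at a, so ◇◇(q ∨ (q ∨ r)) is true at b.
      At a: ◇(q ∨ (q ∨ r)) requires q ∨ (q ∨ r) at some successor in {a}.
        q ∨ (q ∨ r) holds at a, so ◇(q ∨ (q ∨ r)) is true at a.

Yes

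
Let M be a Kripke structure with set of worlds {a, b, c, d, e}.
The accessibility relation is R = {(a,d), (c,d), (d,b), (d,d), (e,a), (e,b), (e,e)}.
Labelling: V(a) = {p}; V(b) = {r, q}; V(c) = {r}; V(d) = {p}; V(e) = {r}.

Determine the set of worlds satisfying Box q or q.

b

Let φ = Box q or q. Evaluate φ at each world:
  a (successors {d}): φ is false.
  b (successors ∅): φ is true.
  c (successors {d}): φ is false.
  d (successors {b, d}): φ is false.
  e (successors {a, b, e}): φ is false.
For instance, at a:
  At a: Box q is false, q is false, so Box q or q is false.
    At a: Box q requires q at every successor {d}.
      q fails at d, so Box q is false at a.
Satisfying worlds: {b}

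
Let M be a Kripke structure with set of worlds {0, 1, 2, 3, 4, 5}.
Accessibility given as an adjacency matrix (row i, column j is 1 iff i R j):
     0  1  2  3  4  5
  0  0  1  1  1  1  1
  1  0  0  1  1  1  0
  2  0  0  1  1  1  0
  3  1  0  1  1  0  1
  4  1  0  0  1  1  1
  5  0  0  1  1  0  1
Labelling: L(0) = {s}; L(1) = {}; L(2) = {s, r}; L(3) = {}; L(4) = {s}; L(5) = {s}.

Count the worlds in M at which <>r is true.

Let φ = <>r. Evaluate φ at each world:
  0 (successors {1, 2, 3, 4, 5}): φ is true.
  1 (successors {2, 3, 4}): φ is true.
  2 (successors {2, 3, 4}): φ is true.
  3 (successors {0, 2, 3, 5}): φ is true.
  4 (successors {0, 3, 4, 5}): φ is false.
  5 (successors {2, 3, 5}): φ is true.
For instance, at 4:
  At 4: <>r requires r at some successor in {0, 3, 4, 5}.
    At 0: r is false.
    At 3: r is false.
    At 4: r is false.
    At 5: r is false.
  So <>r is false at 4.
Satisfying worlds: {0, 1, 2, 3, 5}

5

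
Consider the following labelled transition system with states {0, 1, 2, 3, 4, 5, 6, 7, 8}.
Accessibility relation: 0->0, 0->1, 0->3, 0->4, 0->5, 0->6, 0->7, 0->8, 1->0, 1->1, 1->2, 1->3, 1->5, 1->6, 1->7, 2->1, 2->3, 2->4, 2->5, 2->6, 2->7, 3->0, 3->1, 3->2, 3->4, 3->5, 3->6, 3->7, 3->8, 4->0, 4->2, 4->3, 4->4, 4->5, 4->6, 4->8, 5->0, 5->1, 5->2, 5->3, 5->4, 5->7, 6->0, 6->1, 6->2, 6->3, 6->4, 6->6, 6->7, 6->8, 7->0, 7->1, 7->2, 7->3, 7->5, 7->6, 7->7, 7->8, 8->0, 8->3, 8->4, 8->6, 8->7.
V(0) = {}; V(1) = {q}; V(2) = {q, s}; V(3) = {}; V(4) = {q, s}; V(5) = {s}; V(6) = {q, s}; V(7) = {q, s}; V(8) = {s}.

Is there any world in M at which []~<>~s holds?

Let φ = []~<>~s. Evaluate φ at each world:
  0 (successors {0, 1, 3, 4, 5, 6, 7, 8}): φ is false.
  1 (successors {0, 1, 2, 3, 5, 6, 7}): φ is false.
  2 (successors {1, 3, 4, 5, 6, 7}): φ is false.
  3 (successors {0, 1, 2, 4, 5, 6, 7, 8}): φ is false.
  4 (successors {0, 2, 3, 4, 5, 6, 8}): φ is false.
  5 (successors {0, 1, 2, 3, 4, 7}): φ is false.
  6 (successors {0, 1, 2, 3, 4, 6, 7, 8}): φ is false.
  7 (successors {0, 1, 2, 3, 5, 6, 7, 8}): φ is false.
  8 (successors {0, 3, 4, 6, 7}): φ is false.
For instance, at 8:
  At 8: []~<>~s requires ~<>~s at every successor {0, 3, 4, 6, 7}.
    ~<>~s fails at 0, so []~<>~s is false at 8.
      At 0: <>~s is true, so ~<>~s is false.

No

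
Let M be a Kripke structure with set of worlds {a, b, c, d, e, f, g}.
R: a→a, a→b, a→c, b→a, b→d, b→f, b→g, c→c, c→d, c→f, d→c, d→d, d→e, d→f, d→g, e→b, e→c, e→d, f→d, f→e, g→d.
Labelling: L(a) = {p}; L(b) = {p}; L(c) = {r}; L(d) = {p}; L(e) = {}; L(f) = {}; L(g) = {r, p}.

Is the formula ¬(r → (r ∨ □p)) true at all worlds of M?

Let φ = ¬(r → (r ∨ □p)). Evaluate φ at each world:
  a (successors {a, b, c}): φ is false.
  b (successors {a, d, f, g}): φ is false.
  c (successors {c, d, f}): φ is false.
  d (successors {c, d, e, f, g}): φ is false.
  e (successors {b, c, d}): φ is false.
  f (successors {d, e}): φ is false.
  g (successors {d}): φ is false.
Detail at a (counterexample):
  At a: r → (r ∨ □p) is true, so ¬(r → (r ∨ □p)) is false.
    At a: r is false, r ∨ □p is false, so r → (r ∨ □p) is true.
      At a: r is false, □p is false, so r ∨ □p is false.

No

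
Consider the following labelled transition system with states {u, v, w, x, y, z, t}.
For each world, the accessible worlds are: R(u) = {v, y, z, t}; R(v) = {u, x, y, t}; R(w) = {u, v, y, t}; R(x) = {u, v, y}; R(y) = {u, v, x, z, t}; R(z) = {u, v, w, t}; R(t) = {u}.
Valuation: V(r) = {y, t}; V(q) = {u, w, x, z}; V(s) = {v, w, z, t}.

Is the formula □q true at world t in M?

At t: □q requires q at every successor {u}.
  At u: q is true.
So □q is true at t.

Yes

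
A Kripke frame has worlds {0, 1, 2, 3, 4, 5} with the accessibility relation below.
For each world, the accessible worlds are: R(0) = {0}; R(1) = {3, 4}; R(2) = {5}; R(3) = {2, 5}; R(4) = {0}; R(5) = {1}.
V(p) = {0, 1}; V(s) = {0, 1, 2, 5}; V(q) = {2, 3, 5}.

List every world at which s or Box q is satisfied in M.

0, 1, 2, 3, 5

Let φ = s or Box q. Evaluate φ at each world:
  0 (successors {0}): φ is true.
  1 (successors {3, 4}): φ is true.
  2 (successors {5}): φ is true.
  3 (successors {2, 5}): φ is true.
  4 (successors {0}): φ is false.
  5 (successors {1}): φ is true.
For instance, at 0:
  At 0: s is true, Box q is false, so s or Box q is true.
    At 0: Box q requires q at every successor {0}.
      q fails at 0, so Box q is false at 0.
Satisfying worlds: {0, 1, 2, 3, 5}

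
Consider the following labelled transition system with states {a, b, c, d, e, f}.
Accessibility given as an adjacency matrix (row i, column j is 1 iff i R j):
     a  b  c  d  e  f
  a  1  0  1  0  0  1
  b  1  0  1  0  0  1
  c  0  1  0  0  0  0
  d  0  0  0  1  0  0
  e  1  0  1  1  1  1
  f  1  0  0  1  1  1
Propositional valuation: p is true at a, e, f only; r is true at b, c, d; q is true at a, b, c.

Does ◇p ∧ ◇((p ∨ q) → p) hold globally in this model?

No

Let φ = ◇p ∧ ◇((p ∨ q) → p). Evaluate φ at each world:
  a (successors {a, c, f}): φ is true.
  b (successors {a, c, f}): φ is true.
  c (successors {b}): φ is false.
  d (successors {d}): φ is false.
  e (successors {a, c, d, e, f}): φ is true.
  f (successors {a, d, e, f}): φ is true.
Detail at c (counterexample):
  At c: ◇p is false, ◇((p ∨ q) → p) is false, so ◇p ∧ ◇((p ∨ q) → p) is false.
    At c: ◇p requires p at some successor in {b}.
      At b: p is false.
    So ◇p is false at c.
    At c: ◇((p ∨ q) → p) requires (p ∨ q) → p at some successor in {b}.
      At b: (p ∨ q) → p is false.
    So ◇((p ∨ q) → p) is false at c.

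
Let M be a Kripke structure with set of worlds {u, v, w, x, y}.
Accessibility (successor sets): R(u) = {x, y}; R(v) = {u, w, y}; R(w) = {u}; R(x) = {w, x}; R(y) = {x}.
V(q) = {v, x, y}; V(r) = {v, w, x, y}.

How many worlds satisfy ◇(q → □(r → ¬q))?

3

Let φ = ◇(q → □(r → ¬q)). Evaluate φ at each world:
  u (successors {x, y}): φ is false.
  v (successors {u, w, y}): φ is true.
  w (successors {u}): φ is true.
  x (successors {w, x}): φ is true.
  y (successors {x}): φ is false.
For instance, at x:
  At x: ◇(q → □(r → ¬q)) requires q → □(r → ¬q) at some successor in {w, x}.
    q → □(r → ¬q) holds at w, so ◇(q → □(r → ¬q)) is true at x.
      At w: q is false, □(r → ¬q) is true, so q → □(r → ¬q) is true.
Satisfying worlds: {v, w, x}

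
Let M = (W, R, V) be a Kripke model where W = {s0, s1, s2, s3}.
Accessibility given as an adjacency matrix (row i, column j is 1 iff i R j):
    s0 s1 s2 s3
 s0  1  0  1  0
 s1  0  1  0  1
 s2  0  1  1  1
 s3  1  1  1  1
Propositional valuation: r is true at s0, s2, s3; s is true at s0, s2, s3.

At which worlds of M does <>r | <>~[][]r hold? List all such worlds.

Let φ = <>r | <>~[][]r. Evaluate φ at each world:
  s0 (successors {s0, s2}): φ is true.
  s1 (successors {s1, s3}): φ is true.
  s2 (successors {s1, s2, s3}): φ is true.
  s3 (successors {s0, s1, s2, s3}): φ is true.
For instance, at s2:
  At s2: <>r is true, <>~[][]r is true, so <>r | <>~[][]r is true.
    At s2: <>r requires r at some successor in {s1, s2, s3}.
      r holds at s2, so <>r is true at s2.
    At s2: <>~[][]r requires ~[][]r at some successor in {s1, s2, s3}.
      ~[][]r holds at s1, so <>~[][]r is true at s2.
Satisfying worlds: {s0, s1, s2, s3}

s0, s1, s2, s3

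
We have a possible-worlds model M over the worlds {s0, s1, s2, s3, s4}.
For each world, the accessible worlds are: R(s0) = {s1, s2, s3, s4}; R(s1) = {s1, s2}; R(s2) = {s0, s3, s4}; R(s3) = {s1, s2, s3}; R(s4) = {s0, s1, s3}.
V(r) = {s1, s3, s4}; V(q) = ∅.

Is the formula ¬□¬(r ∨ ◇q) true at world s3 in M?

At s3: □¬(r ∨ ◇q) is false, so ¬□¬(r ∨ ◇q) is true.
  At s3: □¬(r ∨ ◇q) requires ¬(r ∨ ◇q) at every successor {s1, s2, s3}.
    ¬(r ∨ ◇q) fails at s1, so □¬(r ∨ ◇q) is false at s3.
      At s1: r ∨ ◇q is true, so ¬(r ∨ ◇q) is false.

Yes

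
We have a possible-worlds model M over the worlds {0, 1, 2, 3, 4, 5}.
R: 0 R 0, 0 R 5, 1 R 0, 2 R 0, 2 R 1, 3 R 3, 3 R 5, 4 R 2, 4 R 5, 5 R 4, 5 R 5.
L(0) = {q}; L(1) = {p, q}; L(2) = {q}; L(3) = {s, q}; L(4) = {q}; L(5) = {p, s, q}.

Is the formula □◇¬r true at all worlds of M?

Let φ = □◇¬r. Evaluate φ at each world:
  0 (successors {0, 5}): φ is true.
  1 (successors {0}): φ is true.
  2 (successors {0, 1}): φ is true.
  3 (successors {3, 5}): φ is true.
  4 (successors {2, 5}): φ is true.
  5 (successors {4, 5}): φ is true.
For instance, at 0:
  At 0: □◇¬r requires ◇¬r at every successor {0, 5}.
      At 0: ◇¬r requires ¬r at some successor in {0, 5}.
        ¬r holds at 0, so ◇¬r is true at 0.
      At 5: ◇¬r requires ¬r at some successor in {4, 5}.
        ¬r holds at 4, so ◇¬r is true at 5.
  So □◇¬r is true at 0.

Yes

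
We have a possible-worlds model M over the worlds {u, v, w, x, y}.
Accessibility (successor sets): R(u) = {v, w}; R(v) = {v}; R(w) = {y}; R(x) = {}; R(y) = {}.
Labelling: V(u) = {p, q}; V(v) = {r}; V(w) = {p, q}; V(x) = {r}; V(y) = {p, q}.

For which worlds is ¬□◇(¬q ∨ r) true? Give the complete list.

u, w

Let φ = ¬□◇(¬q ∨ r). Evaluate φ at each world:
  u (successors {v, w}): φ is true.
  v (successors {v}): φ is false.
  w (successors {y}): φ is true.
  x (successors ∅): φ is false.
  y (successors ∅): φ is false.
For instance, at v:
  At v: □◇(¬q ∨ r) is true, so ¬□◇(¬q ∨ r) is false.
    At v: □◇(¬q ∨ r) requires ◇(¬q ∨ r) at every successor {v}.
      At v: ◇(¬q ∨ r) is true.
    So □◇(¬q ∨ r) is true at v.
Satisfying worlds: {u, w}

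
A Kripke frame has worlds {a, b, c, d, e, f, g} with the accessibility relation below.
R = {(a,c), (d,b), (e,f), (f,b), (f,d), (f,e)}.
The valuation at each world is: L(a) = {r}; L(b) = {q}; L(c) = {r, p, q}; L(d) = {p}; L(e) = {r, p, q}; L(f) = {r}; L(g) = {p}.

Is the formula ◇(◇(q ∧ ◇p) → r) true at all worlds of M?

No

Let φ = ◇(◇(q ∧ ◇p) → r). Evaluate φ at each world:
  a (successors {c}): φ is true.
  b (successors ∅): φ is false.
  c (successors ∅): φ is false.
  d (successors {b}): φ is true.
  e (successors {f}): φ is true.
  f (successors {b, d, e}): φ is true.
  g (successors ∅): φ is false.
Detail at b (counterexample):
  At b: no accessible worlds, so ◇(◇(q ∧ ◇p) → r) is false.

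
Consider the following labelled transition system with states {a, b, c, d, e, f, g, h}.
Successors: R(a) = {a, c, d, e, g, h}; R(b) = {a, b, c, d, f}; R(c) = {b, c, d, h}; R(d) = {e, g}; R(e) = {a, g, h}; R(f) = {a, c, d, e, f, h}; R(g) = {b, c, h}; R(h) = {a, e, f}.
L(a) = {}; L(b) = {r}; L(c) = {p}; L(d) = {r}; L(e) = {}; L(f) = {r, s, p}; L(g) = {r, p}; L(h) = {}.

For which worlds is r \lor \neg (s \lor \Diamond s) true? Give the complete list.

Let φ = r \lor \neg (s \lor \Diamond s). Evaluate φ at each world:
  a (successors {a, c, d, e, g, h}): φ is true.
  b (successors {a, b, c, d, f}): φ is true.
  c (successors {b, c, d, h}): φ is true.
  d (successors {e, g}): φ is true.
  e (successors {a, g, h}): φ is true.
  f (successors {a, c, d, e, f, h}): φ is true.
  g (successors {b, c, h}): φ is true.
  h (successors {a, e, f}): φ is false.
For instance, at h:
  At h: r is false, \neg (s \lor \Diamond s) is false, so r \lor \neg (s \lor \Diamond s) is false.
    At h: s \lor \Diamond s is true, so \neg (s \lor \Diamond s) is false.
      At h: s is false, \Diamond s is true, so s \lor \Diamond s is true.
Satisfying worlds: {a, b, c, d, e, f, g}

a, b, c, d, e, f, g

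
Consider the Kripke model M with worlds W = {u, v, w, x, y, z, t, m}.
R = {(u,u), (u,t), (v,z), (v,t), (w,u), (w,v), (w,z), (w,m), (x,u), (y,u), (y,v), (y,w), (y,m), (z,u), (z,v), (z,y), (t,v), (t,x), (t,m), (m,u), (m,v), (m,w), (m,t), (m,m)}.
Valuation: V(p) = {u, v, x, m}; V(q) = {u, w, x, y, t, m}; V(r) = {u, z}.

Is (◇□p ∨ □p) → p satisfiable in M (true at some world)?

Let φ = (◇□p ∨ □p) → p. Evaluate φ at each world:
  u (successors {u, t}): φ is true.
  v (successors {z, t}): φ is true.
  w (successors {u, v, z, m}): φ is true.
  x (successors {u}): φ is true.
  y (successors {u, v, w, m}): φ is true.
  z (successors {u, v, y}): φ is true.
  t (successors {v, x, m}): φ is false.
  m (successors {u, v, w, t, m}): φ is true.
Detail at u (witness):
  At u: ◇□p ∨ □p is true, p is true, so (◇□p ∨ □p) → p is true.
    At u: ◇□p is true, □p is false, so ◇□p ∨ □p is true.
      At u: ◇□p requires □p at some successor in {u, t}.
        □p holds at t, so ◇□p is true at u.
      At u: □p requires p at every successor {u, t}.
        p fails at t, so □p is false at u.

Yes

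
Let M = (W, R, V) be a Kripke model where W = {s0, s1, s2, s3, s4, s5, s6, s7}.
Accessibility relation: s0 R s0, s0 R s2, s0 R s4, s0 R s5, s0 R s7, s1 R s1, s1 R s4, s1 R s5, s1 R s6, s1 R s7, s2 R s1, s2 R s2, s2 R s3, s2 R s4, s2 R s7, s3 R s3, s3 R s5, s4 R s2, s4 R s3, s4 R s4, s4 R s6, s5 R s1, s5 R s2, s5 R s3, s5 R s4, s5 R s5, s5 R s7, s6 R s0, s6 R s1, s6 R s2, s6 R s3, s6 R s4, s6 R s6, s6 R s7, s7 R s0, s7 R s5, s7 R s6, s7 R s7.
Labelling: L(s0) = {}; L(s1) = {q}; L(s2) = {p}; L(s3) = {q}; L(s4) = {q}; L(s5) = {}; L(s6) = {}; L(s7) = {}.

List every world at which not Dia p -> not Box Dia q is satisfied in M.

s0, s1, s2, s4, s5, s6, s7

Recall that Box ψ holds at a world iff ψ holds at every accessible world, and Dia ψ holds iff ψ holds at some accessible world.
Let φ = not Dia p -> not Box Dia q. Evaluate φ at each world:
  s0 (successors {s0, s2, s4, s5, s7}): φ is true.
  s1 (successors {s1, s4, s5, s6, s7}): φ is true.
  s2 (successors {s1, s2, s3, s4, s7}): φ is true.
  s3 (successors {s3, s5}): φ is false.
  s4 (successors {s2, s3, s4, s6}): φ is true.
  s5 (successors {s1, s2, s3, s4, s5, s7}): φ is true.
  s6 (successors {s0, s1, s2, s3, s4, s6, s7}): φ is true.
  s7 (successors {s0, s5, s6, s7}): φ is true.
For instance, at s0:
  At s0: not Dia p is false, not Box Dia q is true, so not Dia p -> not Box Dia q is true.
    At s0: Dia p is true, so not Dia p is false.
      At s0: Dia p requires p at some successor in {s0, s2, s4, s5, s7}.
        p holds at s2, so Dia p is true at s0.
    At s0: Box Dia q is false, so not Box Dia q is true.
      At s0: Box Dia q requires Dia q at every successor {s0, s2, s4, s5, s7}.
        Dia q fails at s7, so Box Dia q is false at s0.
Satisfying worlds: {s0, s1, s2, s4, s5, s6, s7}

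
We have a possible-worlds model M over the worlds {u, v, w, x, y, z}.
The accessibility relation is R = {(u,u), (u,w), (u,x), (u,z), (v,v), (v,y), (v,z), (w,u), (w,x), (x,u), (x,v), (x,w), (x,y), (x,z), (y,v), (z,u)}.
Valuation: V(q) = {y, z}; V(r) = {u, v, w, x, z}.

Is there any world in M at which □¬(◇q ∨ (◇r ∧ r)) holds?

Let φ = □¬(◇q ∨ (◇r ∧ r)). Evaluate φ at each world:
  u (successors {u, w, x, z}): φ is false.
  v (successors {v, y, z}): φ is false.
  w (successors {u, x}): φ is false.
  x (successors {u, v, w, y, z}): φ is false.
  y (successors {v}): φ is false.
  z (successors {u}): φ is false.
For instance, at z:
  At z: □¬(◇q ∨ (◇r ∧ r)) requires ¬(◇q ∨ (◇r ∧ r)) at every successor {u}.
    ¬(◇q ∨ (◇r ∧ r)) fails at u, so □¬(◇q ∨ (◇r ∧ r)) is false at z.
      At u: ◇q ∨ (◇r ∧ r) is true, so ¬(◇q ∨ (◇r ∧ r)) is false.

No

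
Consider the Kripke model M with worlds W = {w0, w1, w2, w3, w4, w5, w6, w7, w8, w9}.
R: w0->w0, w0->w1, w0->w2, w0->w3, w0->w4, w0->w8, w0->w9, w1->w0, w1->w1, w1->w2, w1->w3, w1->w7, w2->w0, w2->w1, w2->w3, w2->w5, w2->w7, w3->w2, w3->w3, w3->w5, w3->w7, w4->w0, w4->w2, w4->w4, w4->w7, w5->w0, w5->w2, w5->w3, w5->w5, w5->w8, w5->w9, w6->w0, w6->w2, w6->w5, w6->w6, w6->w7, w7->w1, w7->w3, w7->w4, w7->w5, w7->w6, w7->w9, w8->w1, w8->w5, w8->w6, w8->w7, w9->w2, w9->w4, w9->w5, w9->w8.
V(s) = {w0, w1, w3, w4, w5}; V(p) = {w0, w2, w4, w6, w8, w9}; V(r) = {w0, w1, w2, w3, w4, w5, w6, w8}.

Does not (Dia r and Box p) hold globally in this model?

Yes

Let φ = not (Dia r and Box p). Evaluate φ at each world:
  w0 (successors {w0, w1, w2, w3, w4, w8, w9}): φ is true.
  w1 (successors {w0, w1, w2, w3, w7}): φ is true.
  w2 (successors {w0, w1, w3, w5, w7}): φ is true.
  w3 (successors {w2, w3, w5, w7}): φ is true.
  w4 (successors {w0, w2, w4, w7}): φ is true.
  w5 (successors {w0, w2, w3, w5, w8, w9}): φ is true.
  w6 (successors {w0, w2, w5, w6, w7}): φ is true.
  w7 (successors {w1, w3, w4, w5, w6, w9}): φ is true.
  w8 (successors {w1, w5, w6, w7}): φ is true.
  w9 (successors {w2, w4, w5, w8}): φ is true.
For instance, at w1:
  At w1: Dia r and Box p is false, so not (Dia r and Box p) is true.
    At w1: Dia r is true, Box p is false, so Dia r and Box p is false.
      At w1: Dia r requires r at some successor in {w0, w1, w2, w3, w7}.
        r holds at w0, so Dia r is true at w1.
      At w1: Box p requires p at every successor {w0, w1, w2, w3, w7}.
        p fails at w1, so Box p is false at w1.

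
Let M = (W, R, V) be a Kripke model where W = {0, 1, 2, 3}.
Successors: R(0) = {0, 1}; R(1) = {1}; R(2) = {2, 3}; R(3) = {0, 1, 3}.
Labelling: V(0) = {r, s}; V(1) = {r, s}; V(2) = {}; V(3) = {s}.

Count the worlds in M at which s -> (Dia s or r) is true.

Let φ = s -> (Dia s or r). Evaluate φ at each world:
  0 (successors {0, 1}): φ is true.
  1 (successors {1}): φ is true.
  2 (successors {2, 3}): φ is true.
  3 (successors {0, 1, 3}): φ is true.
For instance, at 0:
  At 0: s is true, Dia s or r is true, so s -> (Dia s or r) is true.
    At 0: Dia s is true, r is true, so Dia s or r is true.
      At 0: Dia s requires s at some successor in {0, 1}.
        s holds at 0, so Dia s is true at 0.
Satisfying worlds: {0, 1, 2, 3}

4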